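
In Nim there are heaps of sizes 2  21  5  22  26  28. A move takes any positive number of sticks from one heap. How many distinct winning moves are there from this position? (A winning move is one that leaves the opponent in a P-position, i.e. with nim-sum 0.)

Compute the nim-sum pairwise:
2 ⊕ 21 = 23
23 ⊕ 5 = 18
18 ⊕ 22 = 4
4 ⊕ 26 = 30
30 ⊕ 28 = 2
The overall nim-sum is X = 2. A heap of size p has a winning move iff p XOR X < p (reduce it to p XOR X).
  2: 2 XOR 2 = 0 < 2 — winning move (to 0).
  21: 21 XOR 2 = 23 ≥ 21 — no move.
  5: 5 XOR 2 = 7 ≥ 5 — no move.
  22: 22 XOR 2 = 20 < 22 — winning move (to 20).
  26: 26 XOR 2 = 24 < 26 — winning move (to 24).
  28: 28 XOR 2 = 30 ≥ 28 — no move.
That gives 3 winning moves.

3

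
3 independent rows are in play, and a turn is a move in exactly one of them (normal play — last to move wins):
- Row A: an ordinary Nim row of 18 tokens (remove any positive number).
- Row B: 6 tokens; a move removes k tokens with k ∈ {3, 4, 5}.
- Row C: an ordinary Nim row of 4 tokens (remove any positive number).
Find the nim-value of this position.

Row A is a plain Nim row of size 18, so its Grundy value is 18.
Grundy values for row B (subtraction set {3, 4, 5}):
k:     0  1  2  3  4  5  6
g(k):  0  0  0  1  1  1  2
So g(6) = 2.
Row C is a plain Nim row of size 4, so its Grundy value is 4.
The value of a disjunctive sum is the nim-sum of the parts.
Combined value = 18 ⊕ 2 ⊕ 4 = 20.

20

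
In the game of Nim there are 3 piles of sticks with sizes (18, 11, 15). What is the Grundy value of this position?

22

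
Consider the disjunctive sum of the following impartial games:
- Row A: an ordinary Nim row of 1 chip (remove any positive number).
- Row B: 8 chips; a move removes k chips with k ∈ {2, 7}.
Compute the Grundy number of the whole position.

3

Row A is a plain Nim row of size 1, so its Grundy value is 1.
For row B, compute g(0), g(1), … with moves {2, 7}:
k:     0  1  2  3  4  5  6  7  8
g(k):  0  0  1  1  0  0  1  1  2
So g(8) = 2.
By the Sprague-Grundy theorem, the Grundy value of a sum of independent games is the XOR of the component values.
Combined value = 1 XOR 2 = 3.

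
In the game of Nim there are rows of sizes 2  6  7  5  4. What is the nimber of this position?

2

In binary:
  010  (2)
  110  (6)
  111  (7)
  101  (5)
  100  (4)
  ---
  010  (2)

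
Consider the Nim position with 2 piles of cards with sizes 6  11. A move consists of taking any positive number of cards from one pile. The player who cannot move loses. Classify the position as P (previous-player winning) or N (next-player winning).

N-position

Write each in binary and XOR column by column:
  0110  (6)
  1011  (11)
  ----
  1101  (13)
The nim-sum is 13 ≠ 0, so this is an N-position: the player to move can win.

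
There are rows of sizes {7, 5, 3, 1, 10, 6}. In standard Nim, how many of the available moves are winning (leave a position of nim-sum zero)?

1

Write each in binary and XOR column by column:
  0111  (7)
  0101  (5)
  0011  (3)
  0001  (1)
  1010  (10)
  0110  (6)
  ----
  1100  (12)
The overall nim-sum is X = 12. A row of size p has a winning move iff p XOR X < p (reduce it to p XOR X).
  7: 7 XOR 12 = 11 ≥ 7 — no move.
  5: 5 XOR 12 = 9 ≥ 5 — no move.
  3: 3 XOR 12 = 15 ≥ 3 — no move.
  1: 1 XOR 12 = 13 ≥ 1 — no move.
  10: 10 XOR 12 = 6 < 10 — winning move (to 6).
  6: 6 XOR 12 = 10 ≥ 6 — no move.
That gives 1 winning move.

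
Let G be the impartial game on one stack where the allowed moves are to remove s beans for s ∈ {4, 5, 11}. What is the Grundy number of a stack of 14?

Grundy values for subtraction set {4, 5, 11}:
k:     0  1  2  3  4  5  6  7  8  9 10 11 12 13 14
g(k):  0  0  0  0  1  1  1  1  2  0  0  2  3  1  1
So g(14) = 1.

1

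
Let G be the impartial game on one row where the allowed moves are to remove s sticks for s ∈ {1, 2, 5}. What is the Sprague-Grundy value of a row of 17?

2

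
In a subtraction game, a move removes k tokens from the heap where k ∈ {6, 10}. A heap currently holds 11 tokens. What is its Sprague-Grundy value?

1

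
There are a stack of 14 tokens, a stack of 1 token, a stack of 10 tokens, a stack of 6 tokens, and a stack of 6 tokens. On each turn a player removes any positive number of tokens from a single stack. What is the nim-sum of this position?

Bitwise XOR of the heap sizes:
  1110  (14)
  0001  (1)
  1010  (10)
  0110  (6)
  0110  (6)
  ----
  0101  (5)

5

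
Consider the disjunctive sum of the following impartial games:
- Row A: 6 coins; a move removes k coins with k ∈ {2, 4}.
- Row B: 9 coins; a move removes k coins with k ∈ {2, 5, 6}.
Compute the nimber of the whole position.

2

Grundy values for row A (subtraction set {2, 4}):
k:     0  1  2  3  4  5  6
g(k):  0  0  1  1  2  2  0
So g(6) = 0.
Grundy values for row B (subtraction set {2, 5, 6}):
g(0) = mex{} = 0
g(1) = mex{} = 0
g(2) = mex{0} = 1
g(3) = mex{0} = 1
g(4) = mex{1} = 0
g(5) = mex{0,1} = 2
g(6) = mex{0} = 1
g(7) = mex{0,1,2} = 3
g(8) = mex{1} = 0
g(9) = mex{0,1,3} = 2
So g(9) = 2.
The value of a disjunctive sum is the nim-sum of the parts.
Combined value = 0 XOR 2 = 2.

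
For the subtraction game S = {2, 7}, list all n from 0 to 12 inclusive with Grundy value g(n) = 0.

0, 1, 4, 5, 9, 10

Build the Grundy sequence with g(k) = mex{g(k−s) : s ∈ {2, 7}, s ≤ k}:
k:     0  1  2  3  4  5  6  7  8  9 10 11 12
g(k):  0  0  1  1  0  0  1  1  2  0  0  1  1
The P-positions (g = 0) in 0..12 are 0, 1, 4, 5, 9, 10.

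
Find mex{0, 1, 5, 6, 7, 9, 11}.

2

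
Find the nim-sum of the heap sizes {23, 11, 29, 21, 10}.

30

Compute the nim-sum pairwise:
23 ^ 11 = 28
28 ^ 29 = 1
1 ^ 21 = 20
20 ^ 10 = 30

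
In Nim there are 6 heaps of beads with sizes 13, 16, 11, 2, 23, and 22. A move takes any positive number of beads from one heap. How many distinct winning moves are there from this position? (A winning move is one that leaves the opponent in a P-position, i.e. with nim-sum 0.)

Bitwise XOR of the heap sizes:
  01101  (13)
  10000  (16)
  01011  (11)
  00010  (2)
  10111  (23)
  10110  (22)
  -----
  10101  (21)
The overall nim-sum is X = 21. A heap of size p has a winning move iff p XOR X < p (reduce it to p XOR X).
  13: 13 XOR 21 = 24 ≥ 13 — no move.
  16: 16 XOR 21 = 5 < 16 — winning move (to 5).
  11: 11 XOR 21 = 30 ≥ 11 — no move.
  2: 2 XOR 21 = 23 ≥ 2 — no move.
  23: 23 XOR 21 = 2 < 23 — winning move (to 2).
  22: 22 XOR 21 = 3 < 22 — winning move (to 3).
That gives 3 winning moves.

3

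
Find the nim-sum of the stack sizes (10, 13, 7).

Compute the nim-sum pairwise:
10 ^ 13 = 7
7 ^ 7 = 0

0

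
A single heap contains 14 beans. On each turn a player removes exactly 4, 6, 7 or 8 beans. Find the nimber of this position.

Grundy values for subtraction set {4, 6, 7, 8}:
g(0) = mex{} = 0
g(1) = mex{} = 0
g(2) = mex{} = 0
g(3) = mex{} = 0
g(4) = mex{0} = 1
g(5) = mex{0} = 1
g(6) = mex{0} = 1
g(7) = mex{0} = 1
g(8) = mex{0,1} = 2
g(9) = mex{0,1} = 2
g(10) = mex{0,1} = 2
g(11) = mex{0,1} = 2
g(12) = mex{1,2} = 0
g(13) = mex{1,2} = 0
g(14) = mex{1,2} = 0
So g(14) = 0.

0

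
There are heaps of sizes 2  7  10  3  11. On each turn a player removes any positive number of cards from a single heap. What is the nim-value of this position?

Nim-sum: 2 XOR 7 XOR 10 XOR 3 XOR 11 = 7.

7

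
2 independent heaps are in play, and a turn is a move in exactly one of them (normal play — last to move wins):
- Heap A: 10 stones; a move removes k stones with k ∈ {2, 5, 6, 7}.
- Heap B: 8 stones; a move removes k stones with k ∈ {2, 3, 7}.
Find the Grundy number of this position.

2

For heap A, compute g(0), g(1), … with moves {2, 5, 6, 7}:
g(0) = mex{} = 0
g(1) = mex{} = 0
g(2) = mex{0} = 1
g(3) = mex{0} = 1
g(4) = mex{1} = 0
g(5) = mex{0,1} = 2
g(6) = mex{0} = 1
g(7) = mex{0,1,2} = 3
g(8) = mex{0,1} = 2
g(9) = mex{0,1,3} = 2
g(10) = mex{0,1,2} = 3
So g(10) = 3.
For heap B, compute g(0), g(1), … with moves {2, 3, 7}:
k:     0  1  2  3  4  5  6  7  8
g(k):  0  0  1  1  2  0  0  1  1
So g(8) = 1.
By the Sprague-Grundy theorem, the Grundy value of a sum of independent games is the XOR of the component values.
Combined value = 3 XOR 1 = 2.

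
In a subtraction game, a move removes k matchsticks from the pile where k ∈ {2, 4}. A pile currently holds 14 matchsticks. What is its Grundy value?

1

Compute g(0), g(1), … for moves {2, 4}:
k:     0  1  2  3  4  5  6  7  8  9 10 11 12 13 14
g(k):  0  0  1  1  2  2  0  0  1  1  2  2  0  0  1
So g(14) = 1.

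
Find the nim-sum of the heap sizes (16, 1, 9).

Nim-sum: 16 ^ 1 ^ 9 = 24.

24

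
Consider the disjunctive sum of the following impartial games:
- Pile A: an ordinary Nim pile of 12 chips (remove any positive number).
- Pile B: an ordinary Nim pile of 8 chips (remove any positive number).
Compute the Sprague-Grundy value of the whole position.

4

Pile A is a plain Nim pile of size 12, so its Grundy value is 12.
Pile B is a plain Nim pile of size 8, so its Grundy value is 8.
By the Sprague-Grundy theorem, the Grundy value of a sum of independent games is the XOR of the component values.
Combined value = 12 XOR 8 = 4.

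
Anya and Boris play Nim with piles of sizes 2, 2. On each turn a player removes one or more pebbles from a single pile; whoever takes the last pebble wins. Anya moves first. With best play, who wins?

Boris wins

Nim-sum: 2 ^ 2 = 0.
The nim-sum is 0, so this is a P-position: the player to move is in a losing position under optimal play; Anya is about to move from it and so loses — Boris wins.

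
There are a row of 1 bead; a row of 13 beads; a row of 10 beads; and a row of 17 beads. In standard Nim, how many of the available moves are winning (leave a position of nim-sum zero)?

Compute the nim-sum pairwise:
1 ⊕ 13 = 12
12 ⊕ 10 = 6
6 ⊕ 17 = 23
The overall nim-sum is X = 23. A row of size p has a winning move iff p XOR X < p (reduce it to p XOR X).
  1: 1 XOR 23 = 22 ≥ 1 — no move.
  13: 13 XOR 23 = 26 ≥ 13 — no move.
  10: 10 XOR 23 = 29 ≥ 10 — no move.
  17: 17 XOR 23 = 6 < 17 — winning move (to 6).
That gives 1 winning move.

1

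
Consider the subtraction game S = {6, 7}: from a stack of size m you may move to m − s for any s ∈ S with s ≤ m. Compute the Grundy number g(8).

1

Compute g(0), g(1), … for moves {6, 7}:
k:     0  1  2  3  4  5  6  7  8
g(k):  0  0  0  0  0  0  1  1  1
So g(8) = 1.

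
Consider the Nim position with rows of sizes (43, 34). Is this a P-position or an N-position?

Compute the nim-sum pairwise:
43 ⊕ 34 = 9
The nim-sum is 9 ≠ 0, so this is an N-position: the player to move can win.

N-position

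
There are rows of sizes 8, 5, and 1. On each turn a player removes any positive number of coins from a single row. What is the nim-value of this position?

In binary:
  1000  (8)
  0101  (5)
  0001  (1)
  ----
  1100  (12)

12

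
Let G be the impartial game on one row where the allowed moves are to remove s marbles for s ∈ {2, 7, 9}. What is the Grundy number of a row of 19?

Grundy values for subtraction set {2, 7, 9}:
k:     0  1  2  3  4  5  6  7  8  9 10 11 12 13 14 15 16 17 18 19
g(k):  0  0  1  1  0  0  1  1  2  2  3  3  2  2  3  0  0  1  1  0
So g(19) = 0.

0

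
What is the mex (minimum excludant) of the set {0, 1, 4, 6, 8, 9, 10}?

2

The values 0, 1 are all present; 2 is the first non-negative integer missing from the set.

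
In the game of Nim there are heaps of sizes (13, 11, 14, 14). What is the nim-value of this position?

6

Nim-sum: 13 XOR 11 XOR 14 XOR 14 = 6.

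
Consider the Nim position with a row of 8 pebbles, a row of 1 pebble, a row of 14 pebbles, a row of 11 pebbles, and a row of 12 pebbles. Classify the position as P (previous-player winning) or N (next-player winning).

P-position

Compute the nim-sum pairwise:
8 XOR 1 = 9
9 XOR 14 = 7
7 XOR 11 = 12
12 XOR 12 = 0
The nim-sum is 0, so this is a P-position: the player to move is in a losing position under optimal play.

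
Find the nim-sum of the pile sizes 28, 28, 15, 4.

11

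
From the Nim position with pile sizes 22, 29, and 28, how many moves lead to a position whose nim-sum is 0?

Bitwise XOR of the heap sizes:
  10110  (22)
  11101  (29)
  11100  (28)
  -----
  10111  (23)
The overall nim-sum is X = 23. A pile of size p has a winning move iff p XOR X < p (reduce it to p XOR X).
  22: 22 XOR 23 = 1 < 22 — winning move (to 1).
  29: 29 XOR 23 = 10 < 29 — winning move (to 10).
  28: 28 XOR 23 = 11 < 28 — winning move (to 11).
That gives 3 winning moves.

3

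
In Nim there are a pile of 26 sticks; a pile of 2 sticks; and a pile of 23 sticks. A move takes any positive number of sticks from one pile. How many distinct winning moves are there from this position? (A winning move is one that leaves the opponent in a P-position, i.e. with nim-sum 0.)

In binary:
  11010  (26)
  00010  (2)
  10111  (23)
  -----
  01111  (15)
The overall nim-sum is X = 15. A pile of size p has a winning move iff p XOR X < p (reduce it to p XOR X).
  26: 26 XOR 15 = 21 < 26 — winning move (to 21).
  2: 2 XOR 15 = 13 ≥ 2 — no move.
  23: 23 XOR 15 = 24 ≥ 23 — no move.
That gives 1 winning move.

1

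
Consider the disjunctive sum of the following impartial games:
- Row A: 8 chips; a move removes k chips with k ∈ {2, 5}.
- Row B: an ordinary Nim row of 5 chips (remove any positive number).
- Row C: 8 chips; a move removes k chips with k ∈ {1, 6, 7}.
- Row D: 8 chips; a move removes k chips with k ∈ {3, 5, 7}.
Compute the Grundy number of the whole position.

5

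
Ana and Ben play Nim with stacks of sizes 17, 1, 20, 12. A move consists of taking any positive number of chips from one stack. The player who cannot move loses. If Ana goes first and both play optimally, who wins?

Ana wins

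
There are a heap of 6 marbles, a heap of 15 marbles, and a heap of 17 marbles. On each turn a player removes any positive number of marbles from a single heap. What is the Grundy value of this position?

Bitwise XOR of the heap sizes:
  00110  (6)
  01111  (15)
  10001  (17)
  -----
  11000  (24)

24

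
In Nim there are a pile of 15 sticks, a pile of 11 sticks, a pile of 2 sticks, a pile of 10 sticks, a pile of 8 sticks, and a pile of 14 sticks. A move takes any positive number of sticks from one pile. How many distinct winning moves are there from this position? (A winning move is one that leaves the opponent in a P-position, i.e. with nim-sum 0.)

Compute the nim-sum pairwise:
15 XOR 11 = 4
4 XOR 2 = 6
6 XOR 10 = 12
12 XOR 8 = 4
4 XOR 14 = 10
The overall nim-sum is X = 10. A pile of size p has a winning move iff p XOR X < p (reduce it to p XOR X).
  15: 15 XOR 10 = 5 < 15 — winning move (to 5).
  11: 11 XOR 10 = 1 < 11 — winning move (to 1).
  2: 2 XOR 10 = 8 ≥ 2 — no move.
  10: 10 XOR 10 = 0 < 10 — winning move (to 0).
  8: 8 XOR 10 = 2 < 8 — winning move (to 2).
  14: 14 XOR 10 = 4 < 14 — winning move (to 4).
That gives 5 winning moves.

5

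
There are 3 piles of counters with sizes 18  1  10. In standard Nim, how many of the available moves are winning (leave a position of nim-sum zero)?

Nim-sum: 18 ⊕ 1 ⊕ 10 = 25.
The overall nim-sum is X = 25. A pile of size p has a winning move iff p XOR X < p (reduce it to p XOR X).
  18: 18 XOR 25 = 11 < 18 — winning move (to 11).
  1: 1 XOR 25 = 24 ≥ 1 — no move.
  10: 10 XOR 25 = 19 ≥ 10 — no move.
That gives 1 winning move.

1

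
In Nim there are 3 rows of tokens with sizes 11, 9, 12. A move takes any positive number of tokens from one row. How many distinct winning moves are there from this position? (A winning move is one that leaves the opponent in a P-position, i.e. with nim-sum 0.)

3

Nim-sum: 11 XOR 9 XOR 12 = 14.
The overall nim-sum is X = 14. A row of size p has a winning move iff p XOR X < p (reduce it to p XOR X).
  11: 11 XOR 14 = 5 < 11 — winning move (to 5).
  9: 9 XOR 14 = 7 < 9 — winning move (to 7).
  12: 12 XOR 14 = 2 < 12 — winning move (to 2).
That gives 3 winning moves.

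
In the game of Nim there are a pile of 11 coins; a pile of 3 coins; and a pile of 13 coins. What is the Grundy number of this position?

Compute the nim-sum pairwise:
11 XOR 3 = 8
8 XOR 13 = 5

5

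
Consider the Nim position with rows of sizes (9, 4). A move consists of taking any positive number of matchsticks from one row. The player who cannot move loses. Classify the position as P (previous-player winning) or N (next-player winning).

N-position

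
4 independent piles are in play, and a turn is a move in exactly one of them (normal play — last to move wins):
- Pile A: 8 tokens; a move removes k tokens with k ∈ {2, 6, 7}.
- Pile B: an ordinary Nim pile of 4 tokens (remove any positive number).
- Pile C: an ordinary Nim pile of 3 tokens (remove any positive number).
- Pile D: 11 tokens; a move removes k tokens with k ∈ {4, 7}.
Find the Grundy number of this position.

5

Build the Grundy sequence for pile A with g(k) = mex{g(k−s) : s ∈ {2, 6, 7}, s ≤ k}:
k:     0  1  2  3  4  5  6  7  8
g(k):  0  0  1  1  0  0  1  1  2
So g(8) = 2.
Pile B is a plain Nim pile of size 4, so its Grundy value is 4.
Pile C is a plain Nim pile of size 3, so its Grundy value is 3.
Grundy values for pile D (subtraction set {4, 7}):
g(0) = mex{} = 0
g(1) = mex{} = 0
g(2) = mex{} = 0
g(3) = mex{} = 0
g(4) = mex{0} = 1
g(5) = mex{0} = 1
g(6) = mex{0} = 1
g(7) = mex{0} = 1
g(8) = mex{0,1} = 2
g(9) = mex{0,1} = 2
g(10) = mex{0,1} = 2
g(11) = mex{1} = 0
So g(11) = 0.
The value of a disjunctive sum is the nim-sum of the parts.
Combined value = 2 XOR 4 XOR 3 XOR 0 = 5.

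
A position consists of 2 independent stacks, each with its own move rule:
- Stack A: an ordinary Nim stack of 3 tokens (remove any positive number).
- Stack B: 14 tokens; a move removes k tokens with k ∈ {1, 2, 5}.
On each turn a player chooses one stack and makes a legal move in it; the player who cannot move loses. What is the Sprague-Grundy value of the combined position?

Stack A is a plain Nim stack of size 3, so its Grundy value is 3.
Build the Grundy sequence for stack B with g(k) = mex{g(k−s) : s ∈ {1, 2, 5}, s ≤ k}:
g(0) = mex{} = 0
g(1) = mex{0} = 1
g(2) = mex{0,1} = 2
g(3) = mex{1,2} = 0
g(4) = mex{0,2} = 1
g(5) = mex{0,1} = 2
g(6) = mex{1,2} = 0
g(7) = mex{0,2} = 1
g(8) = mex{0,1} = 2
g(9) = mex{1,2} = 0
g(10) = mex{0,2} = 1
g(11) = mex{0,1} = 2
g(12) = mex{1,2} = 0
g(13) = mex{0,2} = 1
g(14) = mex{0,1} = 2
So g(14) = 2.
The value of a disjunctive sum is the nim-sum of the parts.
Combined value = 3 ⊕ 2 = 1.

1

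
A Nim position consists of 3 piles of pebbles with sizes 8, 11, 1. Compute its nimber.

Bitwise XOR of the heap sizes:
  1000  (8)
  1011  (11)
  0001  (1)
  ----
  0010  (2)

2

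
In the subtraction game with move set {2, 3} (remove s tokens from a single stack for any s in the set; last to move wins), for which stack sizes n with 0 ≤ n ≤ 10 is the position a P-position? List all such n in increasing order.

0, 1, 5, 6, 10

Build the Grundy sequence with g(k) = mex{g(k−s) : s ∈ {2, 3}, s ≤ k}:
k:     0  1  2  3  4  5  6  7  8  9 10
g(k):  0  0  1  1  2  0  0  1  1  2  0
The P-positions (g = 0) in 0..10 are 0, 1, 5, 6, 10.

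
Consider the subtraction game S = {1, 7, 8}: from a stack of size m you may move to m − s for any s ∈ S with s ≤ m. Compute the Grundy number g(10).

2

Grundy values for subtraction set {1, 7, 8}:
g(0) = mex{} = 0
g(1) = mex{0} = 1
g(2) = mex{1} = 0
g(3) = mex{0} = 1
g(4) = mex{1} = 0
g(5) = mex{0} = 1
g(6) = mex{1} = 0
g(7) = mex{0} = 1
g(8) = mex{0,1} = 2
g(9) = mex{0,1,2} = 3
g(10) = mex{0,1,3} = 2
So g(10) = 2.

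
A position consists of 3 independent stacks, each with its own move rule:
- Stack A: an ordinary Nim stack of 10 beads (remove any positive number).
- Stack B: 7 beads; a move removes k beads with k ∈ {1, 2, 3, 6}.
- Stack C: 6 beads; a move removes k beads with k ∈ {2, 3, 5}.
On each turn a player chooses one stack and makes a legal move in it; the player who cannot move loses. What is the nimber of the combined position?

Stack A is a plain Nim stack of size 10, so its Grundy value is 10.
Grundy values for stack B (subtraction set {1, 2, 3, 6}):
g(0) = mex{} = 0
g(1) = mex{0} = 1
g(2) = mex{0,1} = 2
g(3) = mex{0,1,2} = 3
g(4) = mex{1,2,3} = 0
g(5) = mex{0,2,3} = 1
g(6) = mex{0,1,3} = 2
g(7) = mex{0,1,2} = 3
So g(7) = 3.
Grundy values for stack C (subtraction set {2, 3, 5}):
k:     0  1  2  3  4  5  6
g(k):  0  0  1  1  2  2  3
So g(6) = 3.
The value of a disjunctive sum is the nim-sum of the parts.
Combined value = 10 XOR 3 XOR 3 = 10.

10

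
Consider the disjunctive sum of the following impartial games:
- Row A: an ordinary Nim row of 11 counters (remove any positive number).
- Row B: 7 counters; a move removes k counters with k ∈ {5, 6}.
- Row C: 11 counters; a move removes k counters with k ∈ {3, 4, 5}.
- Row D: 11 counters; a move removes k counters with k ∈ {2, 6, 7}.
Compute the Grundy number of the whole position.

Row A is a plain Nim row of size 11, so its Grundy value is 11.
Grundy values for row B (subtraction set {5, 6}):
k:     0  1  2  3  4  5  6  7
g(k):  0  0  0  0  0  1  1  1
So g(7) = 1.
Grundy values for row C (subtraction set {3, 4, 5}):
k:     0  1  2  3  4  5  6  7  8  9 10 11
g(k):  0  0  0  1  1  1  2  2  0  0  0  1
So g(11) = 1.
Grundy values for row D (subtraction set {2, 6, 7}):
k:     0  1  2  3  4  5  6  7  8  9 10 11
g(k):  0  0  1  1  0  0  1  1  2  0  3  1
So g(11) = 1.
The value of a disjunctive sum is the nim-sum of the parts.
Combined value = 11 XOR 1 XOR 1 XOR 1 = 10.

10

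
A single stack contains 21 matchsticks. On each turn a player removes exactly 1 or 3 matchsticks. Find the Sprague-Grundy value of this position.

1

Build the Grundy sequence with g(k) = mex{g(k−s) : s ∈ {1, 3}, s ≤ k}:
k:     0  1  2  3  4  5  6  7  8  9 10 11 12 13 14 15 16 17 18 19 20 21
g(k):  0  1  0  1  0  1  0  1  0  1  0  1  0  1  0  1  0  1  0  1  0  1
So g(21) = 1.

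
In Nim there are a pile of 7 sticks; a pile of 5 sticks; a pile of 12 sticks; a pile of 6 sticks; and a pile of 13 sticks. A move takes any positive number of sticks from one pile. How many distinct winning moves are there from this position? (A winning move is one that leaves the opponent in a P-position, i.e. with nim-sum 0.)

Nim-sum: 7 ⊕ 5 ⊕ 12 ⊕ 6 ⊕ 13 = 5.
The overall nim-sum is X = 5. A pile of size p has a winning move iff p XOR X < p (reduce it to p XOR X).
  7: 7 XOR 5 = 2 < 7 — winning move (to 2).
  5: 5 XOR 5 = 0 < 5 — winning move (to 0).
  12: 12 XOR 5 = 9 < 12 — winning move (to 9).
  6: 6 XOR 5 = 3 < 6 — winning move (to 3).
  13: 13 XOR 5 = 8 < 13 — winning move (to 8).
That gives 5 winning moves.

5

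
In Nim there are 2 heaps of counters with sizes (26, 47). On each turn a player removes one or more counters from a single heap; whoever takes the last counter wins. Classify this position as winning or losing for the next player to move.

Winning position

In binary:
  011010  (26)
  101111  (47)
  ------
  110101  (53)
The nim-sum is 53 ≠ 0, so this is an N-position: the player to move can win.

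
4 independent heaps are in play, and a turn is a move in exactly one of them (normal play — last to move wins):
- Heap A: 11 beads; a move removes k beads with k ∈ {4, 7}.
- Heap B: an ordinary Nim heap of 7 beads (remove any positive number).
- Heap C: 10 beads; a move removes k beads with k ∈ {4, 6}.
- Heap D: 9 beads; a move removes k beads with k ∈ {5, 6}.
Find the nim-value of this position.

6

Grundy values for heap A (subtraction set {4, 7}):
k:     0  1  2  3  4  5  6  7  8  9 10 11
g(k):  0  0  0  0  1  1  1  1  2  2  2  0
So g(11) = 0.
Heap B is a plain Nim heap of size 7, so its Grundy value is 7.
Grundy values for heap C (subtraction set {4, 6}):
k:     0  1  2  3  4  5  6  7  8  9 10
g(k):  0  0  0  0  1  1  1  1  2  2  0
So g(10) = 0.
For heap D, compute g(0), g(1), … with moves {5, 6}:
k:     0  1  2  3  4  5  6  7  8  9
g(k):  0  0  0  0  0  1  1  1  1  1
So g(9) = 1.
The value of a disjunctive sum is the nim-sum of the parts.
Combined value = 0 ⊕ 7 ⊕ 0 ⊕ 1 = 6.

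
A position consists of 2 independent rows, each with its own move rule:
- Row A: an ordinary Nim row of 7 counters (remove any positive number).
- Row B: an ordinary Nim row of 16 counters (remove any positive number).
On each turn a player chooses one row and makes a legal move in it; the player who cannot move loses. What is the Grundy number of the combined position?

Row A is a plain Nim row of size 7, so its Grundy value is 7.
Row B is a plain Nim row of size 16, so its Grundy value is 16.
The value of a disjunctive sum is the nim-sum of the parts.
Combined value = 7 ⊕ 16 = 23.

23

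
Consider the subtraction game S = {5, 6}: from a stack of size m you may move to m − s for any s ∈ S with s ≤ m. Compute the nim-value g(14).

Build the Grundy sequence with g(k) = mex{g(k−s) : s ∈ {5, 6}, s ≤ k}:
g(0) = mex{} = 0
g(1) = mex{} = 0
g(2) = mex{} = 0
g(3) = mex{} = 0
g(4) = mex{} = 0
g(5) = mex{0} = 1
g(6) = mex{0} = 1
g(7) = mex{0} = 1
g(8) = mex{0} = 1
g(9) = mex{0} = 1
g(10) = mex{0,1} = 2
g(11) = mex{1} = 0
g(12) = mex{1} = 0
g(13) = mex{1} = 0
g(14) = mex{1} = 0
So g(14) = 0.

0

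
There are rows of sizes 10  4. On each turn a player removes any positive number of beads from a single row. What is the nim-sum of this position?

14

Nim-sum: 10 ^ 4 = 14.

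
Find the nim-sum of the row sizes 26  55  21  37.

Nim-sum: 26 XOR 55 XOR 21 XOR 37 = 29.

29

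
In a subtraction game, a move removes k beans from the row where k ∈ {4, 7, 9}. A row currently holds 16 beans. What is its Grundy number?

0

Compute g(0), g(1), … for moves {4, 7, 9}:
k:     0  1  2  3  4  5  6  7  8  9 10 11 12 13 14 15 16
g(k):  0  0  0  0  1  1  1  1  2  2  2  2  3  0  0  0  0
So g(16) = 0.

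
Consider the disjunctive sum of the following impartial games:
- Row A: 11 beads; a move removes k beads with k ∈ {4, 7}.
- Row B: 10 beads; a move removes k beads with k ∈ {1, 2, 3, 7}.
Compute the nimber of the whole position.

2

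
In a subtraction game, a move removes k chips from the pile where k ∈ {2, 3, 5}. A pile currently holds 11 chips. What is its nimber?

2

Grundy values for subtraction set {2, 3, 5}:
k:     0  1  2  3  4  5  6  7  8  9 10 11
g(k):  0  0  1  1  2  2  3  0  0  1  1  2
So g(11) = 2.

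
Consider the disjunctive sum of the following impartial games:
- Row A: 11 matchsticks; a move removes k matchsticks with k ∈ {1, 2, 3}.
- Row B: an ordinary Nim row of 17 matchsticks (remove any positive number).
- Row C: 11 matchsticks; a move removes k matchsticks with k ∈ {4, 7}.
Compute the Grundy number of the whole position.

18

For row A, compute g(0), g(1), … with moves {1, 2, 3}:
k:     0  1  2  3  4  5  6  7  8  9 10 11
g(k):  0  1  2  3  0  1  2  3  0  1  2  3
So g(11) = 3.
Row B is a plain Nim row of size 17, so its Grundy value is 17.
Build the Grundy sequence for row C with g(k) = mex{g(k−s) : s ∈ {4, 7}, s ≤ k}:
k:     0  1  2  3  4  5  6  7  8  9 10 11
g(k):  0  0  0  0  1  1  1  1  2  2  2  0
So g(11) = 0.
By the Sprague-Grundy theorem, the Grundy value of a sum of independent games is the XOR of the component values.
Combined value = 3 ⊕ 17 ⊕ 0 = 18.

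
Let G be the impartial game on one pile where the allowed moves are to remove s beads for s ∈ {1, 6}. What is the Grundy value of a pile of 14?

0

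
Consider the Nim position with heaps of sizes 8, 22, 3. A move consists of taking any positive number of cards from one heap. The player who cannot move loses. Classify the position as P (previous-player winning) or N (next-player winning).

N-position

Compute the nim-sum pairwise:
8 ^ 22 = 30
30 ^ 3 = 29
The nim-sum is 29 ≠ 0, so this is an N-position: the player to move can win.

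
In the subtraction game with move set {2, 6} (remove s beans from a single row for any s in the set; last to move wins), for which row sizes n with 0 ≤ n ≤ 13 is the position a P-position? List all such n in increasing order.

0, 1, 4, 5, 8, 9, 12, 13

Build the Grundy sequence with g(k) = mex{g(k−s) : s ∈ {2, 6}, s ≤ k}:
k:     0  1  2  3  4  5  6  7  8  9 10 11 12 13
g(k):  0  0  1  1  0  0  1  1  0  0  1  1  0  0
The P-positions (g = 0) in 0..13 are 0, 1, 4, 5, 8, 9, 12, 13.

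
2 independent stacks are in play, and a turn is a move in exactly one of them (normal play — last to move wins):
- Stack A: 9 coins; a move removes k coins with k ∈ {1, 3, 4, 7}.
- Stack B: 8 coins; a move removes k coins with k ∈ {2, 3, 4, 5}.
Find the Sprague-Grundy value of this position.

1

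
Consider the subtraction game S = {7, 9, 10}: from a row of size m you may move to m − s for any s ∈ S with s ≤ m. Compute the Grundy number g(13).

1

Build the Grundy sequence with g(k) = mex{g(k−s) : s ∈ {7, 9, 10}, s ≤ k}:
k:     0  1  2  3  4  5  6  7  8  9 10 11 12 13
g(k):  0  0  0  0  0  0  0  1  1  1  1  1  1  1
So g(13) = 1.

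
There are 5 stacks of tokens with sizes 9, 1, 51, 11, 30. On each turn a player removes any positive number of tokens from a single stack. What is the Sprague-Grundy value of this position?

46

Nim-sum: 9 ⊕ 1 ⊕ 51 ⊕ 11 ⊕ 30 = 46.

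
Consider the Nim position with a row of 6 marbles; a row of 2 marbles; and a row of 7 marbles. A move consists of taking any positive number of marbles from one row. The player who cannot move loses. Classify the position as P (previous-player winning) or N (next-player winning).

N-position

Compute the nim-sum pairwise:
6 XOR 2 = 4
4 XOR 7 = 3
The nim-sum is 3 ≠ 0, so this is an N-position: the player to move can win.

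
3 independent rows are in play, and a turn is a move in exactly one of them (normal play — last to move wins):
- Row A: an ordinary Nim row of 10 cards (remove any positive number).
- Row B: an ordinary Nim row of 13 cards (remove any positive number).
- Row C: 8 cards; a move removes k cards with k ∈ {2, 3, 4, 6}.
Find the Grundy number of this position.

7

Row A is a plain Nim row of size 10, so its Grundy value is 10.
Row B is a plain Nim row of size 13, so its Grundy value is 13.
Grundy values for row C (subtraction set {2, 3, 4, 6}):
g(0) = mex{} = 0
g(1) = mex{} = 0
g(2) = mex{0} = 1
g(3) = mex{0} = 1
g(4) = mex{0,1} = 2
g(5) = mex{0,1} = 2
g(6) = mex{0,1,2} = 3
g(7) = mex{0,1,2} = 3
g(8) = mex{1,2,3} = 0
So g(8) = 0.
By the Sprague-Grundy theorem, the Grundy value of a sum of independent games is the XOR of the component values.
Combined value = 10 XOR 13 XOR 0 = 7.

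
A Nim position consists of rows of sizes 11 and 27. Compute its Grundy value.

16

Nim-sum: 11 ^ 27 = 16.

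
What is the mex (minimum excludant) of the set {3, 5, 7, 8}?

0 is not in the set, so the mex is 0.

0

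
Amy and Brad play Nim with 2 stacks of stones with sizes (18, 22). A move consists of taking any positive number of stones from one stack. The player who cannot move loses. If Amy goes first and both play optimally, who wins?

Amy wins

Nim-sum: 18 XOR 22 = 4.
The nim-sum is 4 ≠ 0, so this is an N-position: the player to move can win; Amy has a winning move.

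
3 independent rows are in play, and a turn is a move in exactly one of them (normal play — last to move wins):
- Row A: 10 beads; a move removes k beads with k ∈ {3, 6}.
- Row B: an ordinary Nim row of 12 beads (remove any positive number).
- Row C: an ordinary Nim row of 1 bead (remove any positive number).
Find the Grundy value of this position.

Build the Grundy sequence for row A with g(k) = mex{g(k−s) : s ∈ {3, 6}, s ≤ k}:
k:     0  1  2  3  4  5  6  7  8  9 10
g(k):  0  0  0  1  1  1  2  2  2  0  0
So g(10) = 0.
Row B is a plain Nim row of size 12, so its Grundy value is 12.
Row C is a plain Nim row of size 1, so its Grundy value is 1.
By the Sprague-Grundy theorem, the Grundy value of a sum of independent games is the XOR of the component values.
Combined value = 0 XOR 12 XOR 1 = 13.

13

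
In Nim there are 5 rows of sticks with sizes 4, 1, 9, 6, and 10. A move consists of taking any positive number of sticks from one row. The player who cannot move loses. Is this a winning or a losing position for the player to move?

Losing position

Bitwise XOR of the heap sizes:
  0100  (4)
  0001  (1)
  1001  (9)
  0110  (6)
  1010  (10)
  ----
  0000  (0)
The nim-sum is 0, so this is a P-position: the player to move is in a losing position under optimal play.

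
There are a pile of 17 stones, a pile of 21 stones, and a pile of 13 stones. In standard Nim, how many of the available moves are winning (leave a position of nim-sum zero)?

Compute the nim-sum pairwise:
17 ^ 21 = 4
4 ^ 13 = 9
The overall nim-sum is X = 9. A pile of size p has a winning move iff p XOR X < p (reduce it to p XOR X).
  17: 17 XOR 9 = 24 ≥ 17 — no move.
  21: 21 XOR 9 = 28 ≥ 21 — no move.
  13: 13 XOR 9 = 4 < 13 — winning move (to 4).
That gives 1 winning move.

1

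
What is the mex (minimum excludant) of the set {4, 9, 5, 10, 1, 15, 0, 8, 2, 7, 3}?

6

The values 0, 1, 2, 3, 4, 5 are all present; 6 is the first non-negative integer missing from the set.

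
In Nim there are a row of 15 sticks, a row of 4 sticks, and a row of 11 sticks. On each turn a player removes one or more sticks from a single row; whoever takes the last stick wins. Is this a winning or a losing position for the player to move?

Losing position

In binary:
  1111  (15)
  0100  (4)
  1011  (11)
  ----
  0000  (0)
The nim-sum is 0, so this is a P-position: the player to move is in a losing position under optimal play.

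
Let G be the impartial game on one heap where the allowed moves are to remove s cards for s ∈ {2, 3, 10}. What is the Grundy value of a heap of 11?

3

Compute g(0), g(1), … for moves {2, 3, 10}:
g(0) = mex{} = 0
g(1) = mex{} = 0
g(2) = mex{0} = 1
g(3) = mex{0} = 1
g(4) = mex{0,1} = 2
g(5) = mex{1} = 0
g(6) = mex{1,2} = 0
g(7) = mex{0,2} = 1
g(8) = mex{0} = 1
g(9) = mex{0,1} = 2
g(10) = mex{0,1} = 2
g(11) = mex{0,1,2} = 3
So g(11) = 3.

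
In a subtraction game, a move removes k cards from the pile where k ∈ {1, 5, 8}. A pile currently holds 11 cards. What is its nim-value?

Grundy values for subtraction set {1, 5, 8}:
g(0) = mex{} = 0
g(1) = mex{0} = 1
g(2) = mex{1} = 0
g(3) = mex{0} = 1
g(4) = mex{1} = 0
g(5) = mex{0} = 1
g(6) = mex{1} = 0
g(7) = mex{0} = 1
g(8) = mex{0,1} = 2
g(9) = mex{0,1,2} = 3
g(10) = mex{0,1,3} = 2
g(11) = mex{0,1,2} = 3
So g(11) = 3.

3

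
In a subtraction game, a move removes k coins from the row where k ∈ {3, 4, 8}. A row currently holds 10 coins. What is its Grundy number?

1

Compute g(0), g(1), … for moves {3, 4, 8}:
k:     0  1  2  3  4  5  6  7  8  9 10
g(k):  0  0  0  1  1  1  2  0  2  3  1
So g(10) = 1.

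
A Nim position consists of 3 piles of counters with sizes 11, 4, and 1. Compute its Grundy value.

14

Nim-sum: 11 XOR 4 XOR 1 = 14.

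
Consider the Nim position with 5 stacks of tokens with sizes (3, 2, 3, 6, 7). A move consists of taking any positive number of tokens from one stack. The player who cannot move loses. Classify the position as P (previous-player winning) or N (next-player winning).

N-position

Bitwise XOR of the heap sizes:
  011  (3)
  010  (2)
  011  (3)
  110  (6)
  111  (7)
  ---
  011  (3)
The nim-sum is 3 ≠ 0, so this is an N-position: the player to move can win.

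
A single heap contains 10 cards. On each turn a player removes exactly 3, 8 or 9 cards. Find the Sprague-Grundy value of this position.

1

Grundy values for subtraction set {3, 8, 9}:
g(0) = mex{} = 0
g(1) = mex{} = 0
g(2) = mex{} = 0
g(3) = mex{0} = 1
g(4) = mex{0} = 1
g(5) = mex{0} = 1
g(6) = mex{1} = 0
g(7) = mex{1} = 0
g(8) = mex{0,1} = 2
g(9) = mex{0} = 1
g(10) = mex{0} = 1
So g(10) = 1.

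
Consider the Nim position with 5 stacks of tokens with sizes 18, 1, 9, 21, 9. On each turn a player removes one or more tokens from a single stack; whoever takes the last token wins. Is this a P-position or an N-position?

N-position

In binary:
  10010  (18)
  00001  (1)
  01001  (9)
  10101  (21)
  01001  (9)
  -----
  00110  (6)
The nim-sum is 6 ≠ 0, so this is an N-position: the player to move can win.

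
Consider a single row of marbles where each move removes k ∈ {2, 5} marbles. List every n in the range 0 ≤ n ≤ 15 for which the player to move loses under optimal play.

Grundy values for subtraction set {2, 5}:
k:     0  1  2  3  4  5  6  7  8  9 10 11 12 13 14 15
g(k):  0  0  1  1  0  2  1  0  0  1  1  0  2  1  0  0
The P-positions (g = 0) in 0..15 are 0, 1, 4, 7, 8, 11, 14, 15.

0, 1, 4, 7, 8, 11, 14, 15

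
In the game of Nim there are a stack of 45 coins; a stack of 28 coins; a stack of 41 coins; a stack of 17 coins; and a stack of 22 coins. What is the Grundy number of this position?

31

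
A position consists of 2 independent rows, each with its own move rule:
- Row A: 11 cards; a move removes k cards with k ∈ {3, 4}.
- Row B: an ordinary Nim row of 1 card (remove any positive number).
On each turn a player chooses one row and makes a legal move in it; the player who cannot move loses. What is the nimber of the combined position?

0

For row A, compute g(0), g(1), … with moves {3, 4}:
k:     0  1  2  3  4  5  6  7  8  9 10 11
g(k):  0  0  0  1  1  1  2  0  0  0  1  1
So g(11) = 1.
Row B is a plain Nim row of size 1, so its Grundy value is 1.
The value of a disjunctive sum is the nim-sum of the parts.
Combined value = 1 XOR 1 = 0.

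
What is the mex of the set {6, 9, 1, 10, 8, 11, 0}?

2

The values 0, 1 are all present; 2 is the first non-negative integer missing from the set.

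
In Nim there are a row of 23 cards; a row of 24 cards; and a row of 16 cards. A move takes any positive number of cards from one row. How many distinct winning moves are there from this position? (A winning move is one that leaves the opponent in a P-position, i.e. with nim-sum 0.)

3

Bitwise XOR of the heap sizes:
  10111  (23)
  11000  (24)
  10000  (16)
  -----
  11111  (31)
The overall nim-sum is X = 31. A row of size p has a winning move iff p XOR X < p (reduce it to p XOR X).
  23: 23 XOR 31 = 8 < 23 — winning move (to 8).
  24: 24 XOR 31 = 7 < 24 — winning move (to 7).
  16: 16 XOR 31 = 15 < 16 — winning move (to 15).
That gives 3 winning moves.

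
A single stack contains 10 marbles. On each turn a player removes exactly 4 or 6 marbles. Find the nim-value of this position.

0

Grundy values for subtraction set {4, 6}:
g(0) = mex{} = 0
g(1) = mex{} = 0
g(2) = mex{} = 0
g(3) = mex{} = 0
g(4) = mex{0} = 1
g(5) = mex{0} = 1
g(6) = mex{0} = 1
g(7) = mex{0} = 1
g(8) = mex{0,1} = 2
g(9) = mex{0,1} = 2
g(10) = mex{1} = 0
So g(10) = 0.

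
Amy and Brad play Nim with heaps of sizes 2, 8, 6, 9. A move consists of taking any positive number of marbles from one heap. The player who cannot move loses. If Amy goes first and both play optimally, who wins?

Amy wins

Write each in binary and XOR column by column:
  0010  (2)
  1000  (8)
  0110  (6)
  1001  (9)
  ----
  0101  (5)
The nim-sum is 5 ≠ 0, so this is an N-position: the player to move can win; Amy has a winning move.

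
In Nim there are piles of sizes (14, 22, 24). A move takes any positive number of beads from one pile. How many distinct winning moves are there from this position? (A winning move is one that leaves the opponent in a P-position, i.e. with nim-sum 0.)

0

Compute the nim-sum pairwise:
14 ^ 22 = 24
24 ^ 24 = 0
The nim-sum is already 0, so every move leaves a nonzero nim-sum — there are no winning moves.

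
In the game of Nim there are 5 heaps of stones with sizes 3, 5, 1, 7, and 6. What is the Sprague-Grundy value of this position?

In binary:
  011  (3)
  101  (5)
  001  (1)
  111  (7)
  110  (6)
  ---
  110  (6)

6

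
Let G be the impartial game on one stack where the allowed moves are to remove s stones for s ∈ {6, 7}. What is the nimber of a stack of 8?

Grundy values for subtraction set {6, 7}:
k:     0  1  2  3  4  5  6  7  8
g(k):  0  0  0  0  0  0  1  1  1
So g(8) = 1.

1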